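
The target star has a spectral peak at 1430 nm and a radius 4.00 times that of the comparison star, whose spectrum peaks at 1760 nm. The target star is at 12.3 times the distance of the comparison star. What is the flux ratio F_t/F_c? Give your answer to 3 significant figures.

0.243

Wien's law: T_t/T_c = λ_c/λ_t = 1760/1430 = 1.231.
L_t/L_c = (R_t/R_c)²(T_t/T_c)⁴ = (4.00)²(1.231)⁴ = 36.71.
F_t/F_c = (L_t/L_c)/(d_t/d_c)² = 36.71/(12.3)² = 0.2427.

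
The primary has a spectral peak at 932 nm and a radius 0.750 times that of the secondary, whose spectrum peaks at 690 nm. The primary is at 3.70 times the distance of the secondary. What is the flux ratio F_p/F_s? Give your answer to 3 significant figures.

Wien's law: T_p/T_s = λ_s/λ_p = 690/932 = 0.7403.
L_p/L_s = (R_p/R_s)²(T_p/T_s)⁴ = (0.750)²(0.7403)⁴ = 0.1690.
F_p/F_s = (L_p/L_s)/(d_p/d_s)² = 0.1690/(3.70)² = 0.01234.

0.0123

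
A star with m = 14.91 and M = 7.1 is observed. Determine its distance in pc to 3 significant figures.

m − M = 5 log₁₀(d/10 pc)
14.91 − (7.1) = 7.81 = 5 log₁₀(d/10)
d = 10 × 10^(7.81/5) = 10 × 10^1.562 = 364.8 pc.

365 pc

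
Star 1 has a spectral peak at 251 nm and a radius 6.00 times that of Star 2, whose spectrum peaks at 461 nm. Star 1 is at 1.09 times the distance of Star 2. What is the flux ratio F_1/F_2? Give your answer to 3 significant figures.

345

Wien's law: T_1/T_2 = λ_2/λ_1 = 461/251 = 1.837.
L_1/L_2 = (R_1/R_2)²(T_1/T_2)⁴ = (6.00)²(1.837)⁴ = 409.6.
F_1/F_2 = (L_1/L_2)/(d_1/d_2)² = 409.6/(1.09)² = 344.8.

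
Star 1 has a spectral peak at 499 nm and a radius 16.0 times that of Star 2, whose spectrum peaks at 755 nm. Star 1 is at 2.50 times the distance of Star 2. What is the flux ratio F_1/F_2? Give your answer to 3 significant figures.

215

Wien's law: T_1/T_2 = λ_2/λ_1 = 755/499 = 1.513.
L_1/L_2 = (R_1/R_2)²(T_1/T_2)⁴ = (16.0)²(1.513)⁴ = 1342.
F_1/F_2 = (L_1/L_2)/(d_1/d_2)² = 1342/(2.50)² = 214.7.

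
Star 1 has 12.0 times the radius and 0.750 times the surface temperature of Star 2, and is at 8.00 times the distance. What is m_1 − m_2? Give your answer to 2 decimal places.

0.37

L_1/L_2 = (12.0)²(0.750)⁴ = 45.56.
F_1/F_2 = (L_1/L_2)/(d_1/d_2)² = 45.56/64.00 = 0.7119.
m_1 − m_2 = −2.5 log₁₀(0.7119) = 0.37.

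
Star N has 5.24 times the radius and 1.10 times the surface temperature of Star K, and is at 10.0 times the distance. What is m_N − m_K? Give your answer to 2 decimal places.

L_N/L_K = (5.24)²(1.10)⁴ = 40.20.
F_N/F_K = (L_N/L_K)/(d_N/d_K)² = 40.20/100.0 = 0.4020.
m_N − m_K = −2.5 log₁₀(0.4020) = 0.99.

0.99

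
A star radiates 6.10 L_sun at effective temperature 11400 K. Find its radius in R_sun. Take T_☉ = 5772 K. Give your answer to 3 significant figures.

0.633 R_sun

R/R_☉ = √(L/L_☉) / (T/T_☉)² = √(6.10) / (1.975)²
       = 2.470 / 3.901 = 0.6332.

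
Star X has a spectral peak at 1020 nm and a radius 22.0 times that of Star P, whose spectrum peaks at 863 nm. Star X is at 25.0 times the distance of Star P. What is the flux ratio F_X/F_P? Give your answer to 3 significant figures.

0.397

Wien's law: T_X/T_P = λ_P/λ_X = 863/1020 = 0.8461.
L_X/L_P = (R_X/R_P)²(T_X/T_P)⁴ = (22.0)²(0.8461)⁴ = 248.0.
F_X/F_P = (L_X/L_P)/(d_X/d_P)² = 248.0/(25.0)² = 0.3968.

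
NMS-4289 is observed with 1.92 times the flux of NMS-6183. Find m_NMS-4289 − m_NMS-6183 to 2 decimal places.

-0.71

m_NMS-4289 − m_NMS-6183 = −2.5 log₁₀(F_NMS-4289/F_NMS-6183) = −2.5 log₁₀(1.92) = −2.5 × (0.283) = -0.708.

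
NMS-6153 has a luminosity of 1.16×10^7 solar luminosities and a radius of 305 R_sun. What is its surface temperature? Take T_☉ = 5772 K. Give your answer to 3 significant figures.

T/T_☉ = (L/L_☉)^(1/4) / (R/R_☉)^(1/2)
T = 5772 × (1.16×10^7)^(1/4) / √(305) = 5772 × 58.36 / 17.46 = 1.929×10^4 K.

1.93×10^4 K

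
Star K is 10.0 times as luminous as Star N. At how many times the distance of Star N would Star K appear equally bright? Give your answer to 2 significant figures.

3.2

Equal flux requires L_K/d_K² = L_N/d_N², so d_K/d_N = √(L_K/L_N)
= √(10.0) = 3.162.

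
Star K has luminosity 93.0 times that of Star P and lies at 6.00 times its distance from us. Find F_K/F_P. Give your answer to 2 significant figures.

F = L/(4πd²), so F_K/F_P = (L_K/L_P) / (d_K/d_P)²
= 93.0 / (6.00)² = 93.0 / 36.00 = 2.583.

2.6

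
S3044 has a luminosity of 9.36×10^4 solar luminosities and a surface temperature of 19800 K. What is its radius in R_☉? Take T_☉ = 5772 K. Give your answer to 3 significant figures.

26.0 R_☉

R/R_☉ = √(L/L_☉) / (T/T_☉)² = √(9.36×10^4) / (3.430)²
       = 305.9 / 11.77 = 26.00.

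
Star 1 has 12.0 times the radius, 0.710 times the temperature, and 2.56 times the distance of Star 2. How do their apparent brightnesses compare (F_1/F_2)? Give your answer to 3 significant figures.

5.58

L_1/L_2 = (R_1/R_2)²(T_1/T_2)⁴ = (12.0)² × (0.710)⁴ = 36.59.
F_1/F_2 = (L_1/L_2)/(d_1/d_2)² = 36.59 / (2.56)² = 5.584.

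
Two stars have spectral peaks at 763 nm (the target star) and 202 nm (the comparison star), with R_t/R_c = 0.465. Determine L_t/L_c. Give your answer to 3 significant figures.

Wien's law gives T ∝ 1/λ_max, so T_t/T_c = λ_c/λ_t = 202/763 = 0.2647.
Then L ∝ R²T⁴ gives L_t/L_c = (0.465)² × (0.2647)⁴ = 0.2162 × 0.004913 = 0.001062.

0.00106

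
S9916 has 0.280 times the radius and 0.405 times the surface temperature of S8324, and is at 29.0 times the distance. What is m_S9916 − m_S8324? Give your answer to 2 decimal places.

14.00

L_S9916/L_S8324 = (0.280)²(0.405)⁴ = 0.002109.
F_S9916/F_S8324 = (L_S9916/L_S8324)/(d_S9916/d_S8324)² = 0.002109/841.0 = 2.508×10^-6.
m_S9916 − m_S8324 = −2.5 log₁₀(2.508×10^-6) = 14.00.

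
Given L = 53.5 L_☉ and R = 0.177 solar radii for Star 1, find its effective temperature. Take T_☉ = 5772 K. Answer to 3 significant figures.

T/T_☉ = (L/L_☉)^(1/4) / (R/R_☉)^(1/2)
T = 5772 × (53.5)^(1/4) / √(0.177) = 5772 × 2.705 / 0.4207 = 3.710×10^4 K.

3.71×10^4 K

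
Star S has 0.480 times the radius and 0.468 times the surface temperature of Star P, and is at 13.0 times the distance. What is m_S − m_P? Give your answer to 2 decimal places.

10.46

L_S/L_P = (0.480)²(0.468)⁴ = 0.01105.
F_S/F_P = (L_S/L_P)/(d_S/d_P)² = 0.01105/169.0 = 6.540×10^-5.
m_S − m_P = −2.5 log₁₀(6.540×10^-5) = 10.46.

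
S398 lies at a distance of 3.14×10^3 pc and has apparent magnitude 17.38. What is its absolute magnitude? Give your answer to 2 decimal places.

M = m − 5 log₁₀(d/10 pc) = 17.38 − 5 log₁₀(3.14×10^3/10)
  = 17.38 − 5 × 2.497 = 17.38 − 12.48 = 4.90.

4.90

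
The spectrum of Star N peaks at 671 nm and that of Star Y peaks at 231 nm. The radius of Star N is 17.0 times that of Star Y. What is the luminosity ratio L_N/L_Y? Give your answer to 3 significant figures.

Wien's law gives T ∝ 1/λ_max, so T_N/T_Y = λ_Y/λ_N = 231/671 = 0.3443.
Then L ∝ R²T⁴ gives L_N/L_Y = (17.0)² × (0.3443)⁴ = 289.0 × 0.01405 = 4.059.

4.06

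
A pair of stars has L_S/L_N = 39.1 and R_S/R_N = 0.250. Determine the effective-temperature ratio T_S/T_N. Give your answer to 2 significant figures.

L ∝ R²T⁴ gives T ∝ (L/R²)^(1/4), so
T_S/T_N = (39.1 / 0.250²)^(1/4) = (625.6)^(1/4) = 5.001.

5.0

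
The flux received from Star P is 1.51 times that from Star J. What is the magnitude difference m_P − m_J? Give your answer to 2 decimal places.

-0.45

m_P − m_J = −2.5 log₁₀(F_P/F_J) = −2.5 log₁₀(1.51) = −2.5 × (0.179) = -0.447.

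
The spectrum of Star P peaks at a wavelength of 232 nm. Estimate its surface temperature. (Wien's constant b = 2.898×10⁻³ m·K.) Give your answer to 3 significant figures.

T = b/λ_max = 2.898×10⁻³ / (232×10⁻⁹) = 1.249×10^4 K.

1.25×10^4 K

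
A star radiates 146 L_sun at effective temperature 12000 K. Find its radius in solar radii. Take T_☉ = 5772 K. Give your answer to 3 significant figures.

R/R_☉ = √(L/L_☉) / (T/T_☉)² = √(146) / (2.079)²
       = 12.08 / 4.322 = 2.796.

2.80 solar radii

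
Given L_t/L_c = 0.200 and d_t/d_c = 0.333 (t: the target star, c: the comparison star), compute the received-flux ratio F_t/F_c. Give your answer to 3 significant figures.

F = L/(4πd²), so F_t/F_c = (L_t/L_c) / (d_t/d_c)²
= 0.200 / (0.333)² = 0.200 / 0.1109 = 1.804.

1.80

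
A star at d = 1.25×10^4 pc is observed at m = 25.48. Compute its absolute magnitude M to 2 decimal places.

10.00

M = m − 5 log₁₀(d/10 pc) = 25.48 − 5 log₁₀(1.25×10^4/10)
  = 25.48 − 5 × 3.097 = 25.48 − 15.48 = 10.00.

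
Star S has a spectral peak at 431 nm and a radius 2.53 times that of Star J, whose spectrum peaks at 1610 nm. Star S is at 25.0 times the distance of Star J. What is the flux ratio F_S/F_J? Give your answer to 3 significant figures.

Wien's law: T_S/T_J = λ_J/λ_S = 1610/431 = 3.735.
L_S/L_J = (R_S/R_J)²(T_S/T_J)⁴ = (2.53)²(3.735)⁴ = 1246.
F_S/F_J = (L_S/L_J)/(d_S/d_J)² = 1246/(25.0)² = 1.994.

1.99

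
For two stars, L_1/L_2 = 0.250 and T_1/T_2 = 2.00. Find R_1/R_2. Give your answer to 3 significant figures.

0.125

L ∝ R²T⁴ gives R ∝ √L / T², so
R_1/R_2 = √(0.250) / (2.00)² = 0.5000 / 4.000 = 0.1250.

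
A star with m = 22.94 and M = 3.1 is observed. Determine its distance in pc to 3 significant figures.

9.29×10^4 pc

m − M = 5 log₁₀(d/10 pc)
22.94 − (3.1) = 19.84 = 5 log₁₀(d/10)
d = 10 × 10^(19.84/5) = 10 × 10^3.968 = 9.290×10^4 pc.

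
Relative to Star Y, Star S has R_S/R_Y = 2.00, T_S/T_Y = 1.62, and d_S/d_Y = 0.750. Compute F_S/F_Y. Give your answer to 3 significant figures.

49.0

L_S/L_Y = (R_S/R_Y)²(T_S/T_Y)⁴ = (2.00)² × (1.62)⁴ = 27.55.
F_S/F_Y = (L_S/L_Y)/(d_S/d_Y)² = 27.55 / (0.750)² = 48.98.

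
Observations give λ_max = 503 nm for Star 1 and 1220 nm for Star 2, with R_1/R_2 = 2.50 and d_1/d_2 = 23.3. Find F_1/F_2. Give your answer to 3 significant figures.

0.398

Wien's law: T_1/T_2 = λ_2/λ_1 = 1220/503 = 2.425.
L_1/L_2 = (R_1/R_2)²(T_1/T_2)⁴ = (2.50)²(2.425)⁴ = 216.3.
F_1/F_2 = (L_1/L_2)/(d_1/d_2)² = 216.3/(23.3)² = 0.3984.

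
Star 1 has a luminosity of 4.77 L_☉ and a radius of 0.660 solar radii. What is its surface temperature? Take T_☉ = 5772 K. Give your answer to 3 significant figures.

1.05×10^4 K

T/T_☉ = (L/L_☉)^(1/4) / (R/R_☉)^(1/2)
T = 5772 × (4.77)^(1/4) / √(0.660) = 5772 × 1.478 / 0.8124 = 1.050×10^4 K.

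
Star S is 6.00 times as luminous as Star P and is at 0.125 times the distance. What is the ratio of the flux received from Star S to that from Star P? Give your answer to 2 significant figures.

3.8×10^2

F = L/(4πd²), so F_S/F_P = (L_S/L_P) / (d_S/d_P)²
= 6.00 / (0.125)² = 6.00 / 0.01562 = 384.0.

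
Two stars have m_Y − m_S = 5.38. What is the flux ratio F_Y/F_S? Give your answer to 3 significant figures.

0.00705

F_Y/F_S = 10^(−(m_Y − m_S)/2.5) = 10^(-5.38/2.5) = 10^-2.152 = 0.007047.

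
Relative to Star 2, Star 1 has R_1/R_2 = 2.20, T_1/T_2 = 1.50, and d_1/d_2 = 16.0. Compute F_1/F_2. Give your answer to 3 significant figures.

L_1/L_2 = (R_1/R_2)²(T_1/T_2)⁴ = (2.20)² × (1.50)⁴ = 24.50.
F_1/F_2 = (L_1/L_2)/(d_1/d_2)² = 24.50 / (16.0)² = 0.09571.

0.0957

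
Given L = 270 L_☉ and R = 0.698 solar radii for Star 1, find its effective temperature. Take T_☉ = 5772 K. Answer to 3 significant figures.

2.80×10^4 K

T/T_☉ = (L/L_☉)^(1/4) / (R/R_☉)^(1/2)
T = 5772 × (270)^(1/4) / √(0.698) = 5772 × 4.054 / 0.8355 = 2.801×10^4 K.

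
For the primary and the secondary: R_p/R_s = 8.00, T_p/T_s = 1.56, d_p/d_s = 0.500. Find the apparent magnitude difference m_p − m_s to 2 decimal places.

L_p/L_s = (8.00)²(1.56)⁴ = 379.0.
F_p/F_s = (L_p/L_s)/(d_p/d_s)² = 379.0/0.2500 = 1516.
m_p − m_s = −2.5 log₁₀(1516) = -7.95.

-7.95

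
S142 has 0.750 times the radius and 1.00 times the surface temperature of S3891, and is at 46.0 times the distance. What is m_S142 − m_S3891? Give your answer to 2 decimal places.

L_S142/L_S3891 = (0.750)²(1.00)⁴ = 0.5625.
F_S142/F_S3891 = (L_S142/L_S3891)/(d_S142/d_S3891)² = 0.5625/2116 = 2.658×10^-4.
m_S142 − m_S3891 = −2.5 log₁₀(2.658×10^-4) = 8.94.

8.94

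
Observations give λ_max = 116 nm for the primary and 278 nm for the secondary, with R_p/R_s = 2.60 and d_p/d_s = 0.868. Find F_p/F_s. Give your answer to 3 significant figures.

296

Wien's law: T_p/T_s = λ_s/λ_p = 278/116 = 2.397.
L_p/L_s = (R_p/R_s)²(T_p/T_s)⁴ = (2.60)²(2.397)⁴ = 223.0.
F_p/F_s = (L_p/L_s)/(d_p/d_s)² = 223.0/(0.868)² = 296.0.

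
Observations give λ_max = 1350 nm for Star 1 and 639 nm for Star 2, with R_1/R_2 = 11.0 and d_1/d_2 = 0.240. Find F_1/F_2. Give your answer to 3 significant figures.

105

Wien's law: T_1/T_2 = λ_2/λ_1 = 639/1350 = 0.4733.
L_1/L_2 = (R_1/R_2)²(T_1/T_2)⁴ = (11.0)²(0.4733)⁴ = 6.074.
F_1/F_2 = (L_1/L_2)/(d_1/d_2)² = 6.074/(0.240)² = 105.4.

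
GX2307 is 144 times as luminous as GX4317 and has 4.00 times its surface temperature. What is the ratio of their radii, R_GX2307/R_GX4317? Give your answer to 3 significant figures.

L ∝ R²T⁴ gives R ∝ √L / T², so
R_GX2307/R_GX4317 = √(144) / (4.00)² = 12.00 / 16.00 = 0.7500.

0.750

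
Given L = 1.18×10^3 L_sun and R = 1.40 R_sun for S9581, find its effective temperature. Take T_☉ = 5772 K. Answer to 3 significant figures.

2.86×10^4 K

T/T_☉ = (L/L_☉)^(1/4) / (R/R_☉)^(1/2)
T = 5772 × (1.18×10^3)^(1/4) / √(1.40) = 5772 × 5.861 / 1.183 = 2.859×10^4 K.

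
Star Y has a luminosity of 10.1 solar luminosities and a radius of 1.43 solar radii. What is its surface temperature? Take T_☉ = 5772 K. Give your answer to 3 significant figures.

8.60×10^3 K

T/T_☉ = (L/L_☉)^(1/4) / (R/R_☉)^(1/2)
T = 5772 × (10.1)^(1/4) / √(1.43) = 5772 × 1.783 / 1.196 = 8605 K.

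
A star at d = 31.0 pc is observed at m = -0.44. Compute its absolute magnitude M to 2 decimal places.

M = m − 5 log₁₀(d/10 pc) = -0.44 − 5 log₁₀(31.0/10)
  = -0.44 − 5 × 0.491 = -0.44 − 2.46 = -2.90.

-2.90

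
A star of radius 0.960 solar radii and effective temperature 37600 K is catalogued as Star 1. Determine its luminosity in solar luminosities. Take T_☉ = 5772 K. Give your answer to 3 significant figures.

1.66×10^3 solar luminosities

L/L_☉ = (R/R_☉)² (T/T_☉)⁴ = (0.960)² × (37600/5772)⁴
       = 0.9216 × (6.514)⁴ = 0.9216 × 1801 = 1660.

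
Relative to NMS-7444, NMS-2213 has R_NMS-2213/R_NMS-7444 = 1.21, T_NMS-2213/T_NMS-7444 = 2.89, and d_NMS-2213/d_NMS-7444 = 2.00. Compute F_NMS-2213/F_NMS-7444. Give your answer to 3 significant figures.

25.5

L_NMS-2213/L_NMS-7444 = (R_NMS-2213/R_NMS-7444)²(T_NMS-2213/T_NMS-7444)⁴ = (1.21)² × (2.89)⁴ = 102.1.
F_NMS-2213/F_NMS-7444 = (L_NMS-2213/L_NMS-7444)/(d_NMS-2213/d_NMS-7444)² = 102.1 / (2.00)² = 25.53.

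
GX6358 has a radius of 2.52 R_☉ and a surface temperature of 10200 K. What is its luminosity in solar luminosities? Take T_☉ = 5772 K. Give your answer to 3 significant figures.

L/L_☉ = (R/R_☉)² (T/T_☉)⁴ = (2.52)² × (10200/5772)⁴
       = 6.350 × (1.767)⁴ = 6.350 × 9.752 = 61.93.

61.9 solar luminosities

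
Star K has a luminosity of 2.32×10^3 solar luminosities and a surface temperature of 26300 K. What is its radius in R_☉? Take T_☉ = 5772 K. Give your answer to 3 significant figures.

R/R_☉ = √(L/L_☉) / (T/T_☉)² = √(2.32×10^3) / (4.556)²
       = 48.17 / 20.76 = 2.320.

2.32 R_☉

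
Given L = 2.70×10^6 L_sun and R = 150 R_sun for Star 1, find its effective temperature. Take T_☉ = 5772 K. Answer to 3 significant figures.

T/T_☉ = (L/L_☉)^(1/4) / (R/R_☉)^(1/2)
T = 5772 × (2.70×10^6)^(1/4) / √(150) = 5772 × 40.54 / 12.25 = 1.910×10^4 K.

1.91×10^4 K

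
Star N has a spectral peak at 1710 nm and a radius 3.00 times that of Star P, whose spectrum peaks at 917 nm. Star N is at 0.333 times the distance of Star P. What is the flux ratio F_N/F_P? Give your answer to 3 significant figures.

Wien's law: T_N/T_P = λ_P/λ_N = 917/1710 = 0.5363.
L_N/L_P = (R_N/R_P)²(T_N/T_P)⁴ = (3.00)²(0.5363)⁴ = 0.7443.
F_N/F_P = (L_N/L_P)/(d_N/d_P)² = 0.7443/(0.333)² = 6.712.

6.71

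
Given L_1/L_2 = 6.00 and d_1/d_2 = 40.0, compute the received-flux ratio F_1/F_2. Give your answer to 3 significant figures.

F = L/(4πd²), so F_1/F_2 = (L_1/L_2) / (d_1/d_2)²
= 6.00 / (40.0)² = 6.00 / 1600 = 0.003750.

0.00375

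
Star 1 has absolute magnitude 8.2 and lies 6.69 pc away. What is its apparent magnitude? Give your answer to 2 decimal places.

m = M + 5 log₁₀(d/10 pc) = 8.2 + 5 log₁₀(6.69/10)
  = 8.2 + 5 × -0.175 = 8.2 + -0.87 = 7.33.

7.33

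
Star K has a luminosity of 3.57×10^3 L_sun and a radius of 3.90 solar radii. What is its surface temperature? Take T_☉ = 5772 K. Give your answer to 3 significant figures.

2.26×10^4 K

T/T_☉ = (L/L_☉)^(1/4) / (R/R_☉)^(1/2)
T = 5772 × (3.57×10^3)^(1/4) / √(3.90) = 5772 × 7.730 / 1.975 = 2.259×10^4 K.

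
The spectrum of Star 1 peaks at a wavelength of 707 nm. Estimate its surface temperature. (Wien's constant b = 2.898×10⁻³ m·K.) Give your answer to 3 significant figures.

4.10×10^3 K

T = b/λ_max = 2.898×10⁻³ / (707×10⁻⁹) = 4099 K.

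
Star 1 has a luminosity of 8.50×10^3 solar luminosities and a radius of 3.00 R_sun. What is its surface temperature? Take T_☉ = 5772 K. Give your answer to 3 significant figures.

3.20×10^4 K

T/T_☉ = (L/L_☉)^(1/4) / (R/R_☉)^(1/2)
T = 5772 × (8.50×10^3)^(1/4) / √(3.00) = 5772 × 9.602 / 1.732 = 3.200×10^4 K.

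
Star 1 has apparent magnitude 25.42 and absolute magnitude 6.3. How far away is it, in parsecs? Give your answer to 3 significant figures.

6.67×10^4 pc

m − M = 5 log₁₀(d/10 pc)
25.42 − (6.3) = 19.12 = 5 log₁₀(d/10)
d = 10 × 10^(19.12/5) = 10 × 10^3.824 = 6.668×10^4 pc.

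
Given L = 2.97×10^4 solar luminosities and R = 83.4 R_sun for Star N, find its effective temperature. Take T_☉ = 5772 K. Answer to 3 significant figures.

T/T_☉ = (L/L_☉)^(1/4) / (R/R_☉)^(1/2)
T = 5772 × (2.97×10^4)^(1/4) / √(83.4) = 5772 × 13.13 / 9.132 = 8297 K.

8.30×10^3 K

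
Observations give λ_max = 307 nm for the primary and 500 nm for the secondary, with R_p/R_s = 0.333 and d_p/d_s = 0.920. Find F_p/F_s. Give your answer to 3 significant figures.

Wien's law: T_p/T_s = λ_s/λ_p = 500/307 = 1.629.
L_p/L_s = (R_p/R_s)²(T_p/T_s)⁴ = (0.333)²(1.629)⁴ = 0.7802.
F_p/F_s = (L_p/L_s)/(d_p/d_s)² = 0.7802/(0.920)² = 0.9218.

0.922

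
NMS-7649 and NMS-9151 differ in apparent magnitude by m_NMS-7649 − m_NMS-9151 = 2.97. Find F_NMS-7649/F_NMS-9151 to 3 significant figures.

0.0649

F_NMS-7649/F_NMS-9151 = 10^(−(m_NMS-7649 − m_NMS-9151)/2.5) = 10^(-2.97/2.5) = 10^-1.188 = 0.06486.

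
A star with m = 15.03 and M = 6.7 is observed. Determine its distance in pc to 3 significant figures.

m − M = 5 log₁₀(d/10 pc)
15.03 − (6.7) = 8.33 = 5 log₁₀(d/10)
d = 10 × 10^(8.33/5) = 10 × 10^1.666 = 463.4 pc.

463 pc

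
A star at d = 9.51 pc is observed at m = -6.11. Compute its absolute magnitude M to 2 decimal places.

-6.00

M = m − 5 log₁₀(d/10 pc) = -6.11 − 5 log₁₀(9.51/10)
  = -6.11 − 5 × -0.022 = -6.11 − -0.11 = -6.00.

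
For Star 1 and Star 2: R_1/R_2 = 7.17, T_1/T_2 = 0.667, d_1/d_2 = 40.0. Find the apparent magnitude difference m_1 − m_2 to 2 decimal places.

5.49

L_1/L_2 = (7.17)²(0.667)⁴ = 10.18.
F_1/F_2 = (L_1/L_2)/(d_1/d_2)² = 10.18/1600 = 0.006359.
m_1 − m_2 = −2.5 log₁₀(0.006359) = 5.49.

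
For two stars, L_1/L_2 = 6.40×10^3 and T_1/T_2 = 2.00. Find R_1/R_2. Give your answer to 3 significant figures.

20.0

L ∝ R²T⁴ gives R ∝ √L / T², so
R_1/R_2 = √(6.40×10^3) / (2.00)² = 80.00 / 4.000 = 20.00.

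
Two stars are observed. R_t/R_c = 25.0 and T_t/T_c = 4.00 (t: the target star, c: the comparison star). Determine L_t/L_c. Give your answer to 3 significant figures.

From the Stefan–Boltzmann law, L ∝ R²T⁴, so
L_t/L_c = (R_t/R_c)² (T_t/T_c)⁴ = (25.0)² × (4.00)⁴ = 625.0 × 256.0 = 1.600×10^5.

1.60×10^5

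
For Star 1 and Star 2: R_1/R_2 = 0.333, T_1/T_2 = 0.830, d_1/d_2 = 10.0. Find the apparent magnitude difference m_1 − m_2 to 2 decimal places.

L_1/L_2 = (0.333)²(0.830)⁴ = 0.05263.
F_1/F_2 = (L_1/L_2)/(d_1/d_2)² = 0.05263/100.0 = 5.263×10^-4.
m_1 − m_2 = −2.5 log₁₀(5.263×10^-4) = 8.20.

8.20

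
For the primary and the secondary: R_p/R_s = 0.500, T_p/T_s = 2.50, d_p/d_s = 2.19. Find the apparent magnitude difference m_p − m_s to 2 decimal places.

-0.77

L_p/L_s = (0.500)²(2.50)⁴ = 9.766.
F_p/F_s = (L_p/L_s)/(d_p/d_s)² = 9.766/4.796 = 2.036.
m_p − m_s = −2.5 log₁₀(2.036) = -0.77.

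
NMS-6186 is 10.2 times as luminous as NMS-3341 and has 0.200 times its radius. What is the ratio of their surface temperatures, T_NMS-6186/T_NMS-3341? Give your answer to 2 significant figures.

L ∝ R²T⁴ gives T ∝ (L/R²)^(1/4), so
T_NMS-6186/T_NMS-3341 = (10.2 / 0.200²)^(1/4) = (255.0)^(1/4) = 3.996.

4.0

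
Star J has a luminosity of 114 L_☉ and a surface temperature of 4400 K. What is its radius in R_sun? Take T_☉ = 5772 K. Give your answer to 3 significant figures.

R/R_☉ = √(L/L_☉) / (T/T_☉)² = √(114) / (0.7623)²
       = 10.68 / 0.5811 = 18.37.

18.4 R_sun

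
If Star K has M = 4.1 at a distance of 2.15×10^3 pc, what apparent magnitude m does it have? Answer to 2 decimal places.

m = M + 5 log₁₀(d/10 pc) = 4.1 + 5 log₁₀(2.15×10^3/10)
  = 4.1 + 5 × 2.332 = 4.1 + 11.66 = 15.76.

15.76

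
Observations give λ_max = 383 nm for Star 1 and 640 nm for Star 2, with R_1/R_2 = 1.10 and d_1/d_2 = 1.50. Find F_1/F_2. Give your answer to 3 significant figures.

Wien's law: T_1/T_2 = λ_2/λ_1 = 640/383 = 1.671.
L_1/L_2 = (R_1/R_2)²(T_1/T_2)⁴ = (1.10)²(1.671)⁴ = 9.434.
F_1/F_2 = (L_1/L_2)/(d_1/d_2)² = 9.434/(1.50)² = 4.193.

4.19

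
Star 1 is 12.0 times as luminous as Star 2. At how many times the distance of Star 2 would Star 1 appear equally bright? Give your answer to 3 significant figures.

Equal flux requires L_1/d_1² = L_2/d_2², so d_1/d_2 = √(L_1/L_2)
= √(12.0) = 3.464.

3.46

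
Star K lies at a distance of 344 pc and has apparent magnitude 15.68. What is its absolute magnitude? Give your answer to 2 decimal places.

8.00

M = m − 5 log₁₀(d/10 pc) = 15.68 − 5 log₁₀(344/10)
  = 15.68 − 5 × 1.537 = 15.68 − 7.68 = 8.00.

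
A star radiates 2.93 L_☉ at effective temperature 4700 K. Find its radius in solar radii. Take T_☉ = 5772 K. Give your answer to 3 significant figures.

R/R_☉ = √(L/L_☉) / (T/T_☉)² = √(2.93) / (0.8143)²
       = 1.712 / 0.6630 = 2.582.

2.58 solar radii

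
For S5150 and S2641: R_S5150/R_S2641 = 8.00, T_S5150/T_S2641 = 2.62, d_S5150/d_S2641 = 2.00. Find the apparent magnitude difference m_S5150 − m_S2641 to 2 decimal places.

-7.19

L_S5150/L_S2641 = (8.00)²(2.62)⁴ = 3016.
F_S5150/F_S2641 = (L_S5150/L_S2641)/(d_S5150/d_S2641)² = 3016/4.000 = 753.9.
m_S5150 − m_S2641 = −2.5 log₁₀(753.9) = -7.19.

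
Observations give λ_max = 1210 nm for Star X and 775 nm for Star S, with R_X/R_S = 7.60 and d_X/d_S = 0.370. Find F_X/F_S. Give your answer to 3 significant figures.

71.0

Wien's law: T_X/T_S = λ_S/λ_X = 775/1210 = 0.6405.
L_X/L_S = (R_X/R_S)²(T_X/T_S)⁴ = (7.60)²(0.6405)⁴ = 9.721.
F_X/F_S = (L_X/L_S)/(d_X/d_S)² = 9.721/(0.370)² = 71.01.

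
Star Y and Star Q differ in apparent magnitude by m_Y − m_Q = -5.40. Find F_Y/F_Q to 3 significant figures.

F_Y/F_Q = 10^(−(m_Y − m_Q)/2.5) = 10^(5.40/2.5) = 10^2.160 = 144.5.

145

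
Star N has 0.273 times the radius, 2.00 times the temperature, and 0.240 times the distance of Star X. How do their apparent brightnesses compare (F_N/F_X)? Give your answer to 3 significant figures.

20.7

L_N/L_X = (R_N/R_X)²(T_N/T_X)⁴ = (0.273)² × (2.00)⁴ = 1.192.
F_N/F_X = (L_N/L_X)/(d_N/d_X)² = 1.192 / (0.240)² = 20.70.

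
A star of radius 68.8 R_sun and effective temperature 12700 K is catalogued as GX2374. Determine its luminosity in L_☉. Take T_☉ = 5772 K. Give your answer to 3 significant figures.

1.11×10^5 L_☉

L/L_☉ = (R/R_☉)² (T/T_☉)⁴ = (68.8)² × (12700/5772)⁴
       = 4733 × (2.200)⁴ = 4733 × 23.44 = 1.109×10^5.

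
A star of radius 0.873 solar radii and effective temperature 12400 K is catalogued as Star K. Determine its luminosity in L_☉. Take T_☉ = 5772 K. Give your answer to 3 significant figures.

16.2 L_☉

L/L_☉ = (R/R_☉)² (T/T_☉)⁴ = (0.873)² × (12400/5772)⁴
       = 0.7621 × (2.148)⁴ = 0.7621 × 21.30 = 16.23.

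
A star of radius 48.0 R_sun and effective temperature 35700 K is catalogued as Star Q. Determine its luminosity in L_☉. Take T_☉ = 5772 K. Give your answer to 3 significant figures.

L/L_☉ = (R/R_☉)² (T/T_☉)⁴ = (48.0)² × (35700/5772)⁴
       = 2304 × (6.185)⁴ = 2304 × 1463 = 3.372×10^6.

3.37×10^6 L_☉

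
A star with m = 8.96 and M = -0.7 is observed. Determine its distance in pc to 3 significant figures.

m − M = 5 log₁₀(d/10 pc)
8.96 − (-0.7) = 9.66 = 5 log₁₀(d/10)
d = 10 × 10^(9.66/5) = 10 × 10^1.932 = 855.1 pc.

855 pc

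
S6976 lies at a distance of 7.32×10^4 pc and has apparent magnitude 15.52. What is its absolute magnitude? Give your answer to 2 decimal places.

M = m − 5 log₁₀(d/10 pc) = 15.52 − 5 log₁₀(7.32×10^4/10)
  = 15.52 − 5 × 3.865 = 15.52 − 19.32 = -3.80.

-3.80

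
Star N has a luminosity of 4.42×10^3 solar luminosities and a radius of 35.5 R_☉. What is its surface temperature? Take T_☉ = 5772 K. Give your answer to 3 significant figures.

T/T_☉ = (L/L_☉)^(1/4) / (R/R_☉)^(1/2)
T = 5772 × (4.42×10^3)^(1/4) / √(35.5) = 5772 × 8.154 / 5.958 = 7899 K.

7.90×10^3 K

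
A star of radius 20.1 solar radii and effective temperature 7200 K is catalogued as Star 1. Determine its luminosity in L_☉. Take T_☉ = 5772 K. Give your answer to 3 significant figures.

L/L_☉ = (R/R_☉)² (T/T_☉)⁴ = (20.1)² × (7200/5772)⁴
       = 404.0 × (1.247)⁴ = 404.0 × 2.421 = 978.2.

978 L_☉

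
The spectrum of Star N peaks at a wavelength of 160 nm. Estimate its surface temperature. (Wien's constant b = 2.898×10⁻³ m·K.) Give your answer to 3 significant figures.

T = b/λ_max = 2.898×10⁻³ / (160×10⁻⁹) = 1.811×10^4 K.

1.81×10^4 K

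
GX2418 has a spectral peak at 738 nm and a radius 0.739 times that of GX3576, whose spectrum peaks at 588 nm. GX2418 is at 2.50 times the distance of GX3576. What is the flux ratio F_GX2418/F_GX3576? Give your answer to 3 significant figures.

0.0352

Wien's law: T_GX2418/T_GX3576 = λ_GX3576/λ_GX2418 = 588/738 = 0.7967.
L_GX2418/L_GX3576 = (R_GX2418/R_GX3576)²(T_GX2418/T_GX3576)⁴ = (0.739)²(0.7967)⁴ = 0.2201.
F_GX2418/F_GX3576 = (L_GX2418/L_GX3576)/(d_GX2418/d_GX3576)² = 0.2201/(2.50)² = 0.03521.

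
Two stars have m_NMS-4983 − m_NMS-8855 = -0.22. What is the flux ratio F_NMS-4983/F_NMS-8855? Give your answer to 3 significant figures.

1.22

F_NMS-4983/F_NMS-8855 = 10^(−(m_NMS-4983 − m_NMS-8855)/2.5) = 10^(0.22/2.5) = 10^0.088 = 1.225.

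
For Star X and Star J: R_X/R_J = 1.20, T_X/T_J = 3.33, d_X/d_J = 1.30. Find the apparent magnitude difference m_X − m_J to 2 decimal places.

-5.05

L_X/L_J = (1.20)²(3.33)⁴ = 177.1.
F_X/F_J = (L_X/L_J)/(d_X/d_J)² = 177.1/1.690 = 104.8.
m_X − m_J = −2.5 log₁₀(104.8) = -5.05.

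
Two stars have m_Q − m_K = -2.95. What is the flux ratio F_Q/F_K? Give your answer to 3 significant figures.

F_Q/F_K = 10^(−(m_Q − m_K)/2.5) = 10^(2.95/2.5) = 10^1.180 = 15.14.

15.1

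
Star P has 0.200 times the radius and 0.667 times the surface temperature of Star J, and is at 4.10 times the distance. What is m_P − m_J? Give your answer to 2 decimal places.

L_P/L_J = (0.200)²(0.667)⁴ = 0.007917.
F_P/F_J = (L_P/L_J)/(d_P/d_J)² = 0.007917/16.81 = 4.710×10^-4.
m_P − m_J = −2.5 log₁₀(4.710×10^-4) = 8.32.

8.32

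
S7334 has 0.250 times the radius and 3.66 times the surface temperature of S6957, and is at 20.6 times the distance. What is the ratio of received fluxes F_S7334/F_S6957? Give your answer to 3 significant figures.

0.0264

L_S7334/L_S6957 = (R_S7334/R_S6957)²(T_S7334/T_S6957)⁴ = (0.250)² × (3.66)⁴ = 11.22.
F_S7334/F_S6957 = (L_S7334/L_S6957)/(d_S7334/d_S6957)² = 11.22 / (20.6)² = 0.02643.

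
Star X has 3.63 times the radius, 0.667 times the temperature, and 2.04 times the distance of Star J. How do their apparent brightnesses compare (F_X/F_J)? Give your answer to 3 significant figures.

L_X/L_J = (R_X/R_J)²(T_X/T_J)⁴ = (3.63)² × (0.667)⁴ = 2.608.
F_X/F_J = (L_X/L_J)/(d_X/d_J)² = 2.608 / (2.04)² = 0.6267.

0.627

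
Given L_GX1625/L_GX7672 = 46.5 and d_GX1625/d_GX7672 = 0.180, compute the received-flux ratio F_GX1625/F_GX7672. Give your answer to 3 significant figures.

1.44×10^3

F = L/(4πd²), so F_GX1625/F_GX7672 = (L_GX1625/L_GX7672) / (d_GX1625/d_GX7672)²
= 46.5 / (0.180)² = 46.5 / 0.03240 = 1435.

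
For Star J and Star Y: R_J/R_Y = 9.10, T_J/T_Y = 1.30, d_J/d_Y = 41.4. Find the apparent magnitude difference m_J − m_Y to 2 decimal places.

2.15

L_J/L_Y = (9.10)²(1.30)⁴ = 236.5.
F_J/F_Y = (L_J/L_Y)/(d_J/d_Y)² = 236.5/1714 = 0.1380.
m_J − m_Y = −2.5 log₁₀(0.1380) = 2.15.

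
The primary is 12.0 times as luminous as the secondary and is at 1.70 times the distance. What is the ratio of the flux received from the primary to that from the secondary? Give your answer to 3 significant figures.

F = L/(4πd²), so F_p/F_s = (L_p/L_s) / (d_p/d_s)²
= 12.0 / (1.70)² = 12.0 / 2.890 = 4.152.

4.15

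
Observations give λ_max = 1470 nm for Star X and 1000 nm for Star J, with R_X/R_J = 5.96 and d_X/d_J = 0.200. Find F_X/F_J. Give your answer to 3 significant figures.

190

Wien's law: T_X/T_J = λ_J/λ_X = 1000/1470 = 0.6803.
L_X/L_J = (R_X/R_J)²(T_X/T_J)⁴ = (5.96)²(0.6803)⁴ = 7.607.
F_X/F_J = (L_X/L_J)/(d_X/d_J)² = 7.607/(0.200)² = 190.2.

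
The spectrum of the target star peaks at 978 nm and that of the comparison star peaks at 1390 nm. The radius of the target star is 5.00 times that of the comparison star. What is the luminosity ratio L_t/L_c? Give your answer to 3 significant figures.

102

Wien's law gives T ∝ 1/λ_max, so T_t/T_c = λ_c/λ_t = 1390/978 = 1.421.
Then L ∝ R²T⁴ gives L_t/L_c = (5.00)² × (1.421)⁴ = 25.00 × 4.080 = 102.0.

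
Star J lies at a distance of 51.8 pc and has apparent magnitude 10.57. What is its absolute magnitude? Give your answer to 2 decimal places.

7.00

M = m − 5 log₁₀(d/10 pc) = 10.57 − 5 log₁₀(51.8/10)
  = 10.57 − 5 × 0.714 = 10.57 − 3.57 = 7.00.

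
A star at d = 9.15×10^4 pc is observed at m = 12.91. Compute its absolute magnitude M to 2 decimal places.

-6.90

M = m − 5 log₁₀(d/10 pc) = 12.91 − 5 log₁₀(9.15×10^4/10)
  = 12.91 − 5 × 3.961 = 12.91 − 19.81 = -6.90.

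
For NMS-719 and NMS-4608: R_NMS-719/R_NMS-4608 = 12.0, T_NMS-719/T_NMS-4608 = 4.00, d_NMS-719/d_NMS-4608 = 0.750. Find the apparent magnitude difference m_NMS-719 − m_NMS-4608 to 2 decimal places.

L_NMS-719/L_NMS-4608 = (12.0)²(4.00)⁴ = 3.686×10^4.
F_NMS-719/F_NMS-4608 = (L_NMS-719/L_NMS-4608)/(d_NMS-719/d_NMS-4608)² = 3.686×10^4/0.5625 = 6.554×10^4.
m_NMS-719 − m_NMS-4608 = −2.5 log₁₀(6.554×10^4) = -12.04.

-12.04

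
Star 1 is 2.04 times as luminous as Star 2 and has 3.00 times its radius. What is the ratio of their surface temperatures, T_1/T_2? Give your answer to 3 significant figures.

L ∝ R²T⁴ gives T ∝ (L/R²)^(1/4), so
T_1/T_2 = (2.04 / 3.00²)^(1/4) = (0.2267)^(1/4) = 0.6900.

0.690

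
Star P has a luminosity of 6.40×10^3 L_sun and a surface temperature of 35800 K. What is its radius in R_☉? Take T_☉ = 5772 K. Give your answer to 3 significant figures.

R/R_☉ = √(L/L_☉) / (T/T_☉)² = √(6.40×10^3) / (6.202)²
       = 80.00 / 38.47 = 2.080.

2.08 R_☉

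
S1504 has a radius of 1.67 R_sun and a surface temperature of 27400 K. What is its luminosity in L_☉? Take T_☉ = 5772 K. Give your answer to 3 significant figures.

L/L_☉ = (R/R_☉)² (T/T_☉)⁴ = (1.67)² × (27400/5772)⁴
       = 2.789 × (4.747)⁴ = 2.789 × 507.8 = 1416.

1.42×10^3 L_☉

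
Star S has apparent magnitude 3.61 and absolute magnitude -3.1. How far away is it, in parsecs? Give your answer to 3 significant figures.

220 pc

m − M = 5 log₁₀(d/10 pc)
3.61 − (-3.1) = 6.71 = 5 log₁₀(d/10)
d = 10 × 10^(6.71/5) = 10 × 10^1.342 = 219.8 pc.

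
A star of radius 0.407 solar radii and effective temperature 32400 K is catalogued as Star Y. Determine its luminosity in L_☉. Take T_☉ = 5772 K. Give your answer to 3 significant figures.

164 L_☉

L/L_☉ = (R/R_☉)² (T/T_☉)⁴ = (0.407)² × (32400/5772)⁴
       = 0.1656 × (5.613)⁴ = 0.1656 × 992.8 = 164.5.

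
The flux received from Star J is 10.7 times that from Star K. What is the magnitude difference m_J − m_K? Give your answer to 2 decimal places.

-2.57

m_J − m_K = −2.5 log₁₀(F_J/F_K) = −2.5 log₁₀(10.7) = −2.5 × (1.029) = -2.573.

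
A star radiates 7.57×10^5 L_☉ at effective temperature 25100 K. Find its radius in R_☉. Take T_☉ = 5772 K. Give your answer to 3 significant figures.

46.0 R_☉

R/R_☉ = √(L/L_☉) / (T/T_☉)² = √(7.57×10^5) / (4.349)²
       = 870.1 / 18.91 = 46.01.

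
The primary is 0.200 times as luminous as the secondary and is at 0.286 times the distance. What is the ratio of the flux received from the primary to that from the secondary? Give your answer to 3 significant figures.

F = L/(4πd²), so F_p/F_s = (L_p/L_s) / (d_p/d_s)²
= 0.200 / (0.286)² = 0.200 / 0.08180 = 2.445.

2.45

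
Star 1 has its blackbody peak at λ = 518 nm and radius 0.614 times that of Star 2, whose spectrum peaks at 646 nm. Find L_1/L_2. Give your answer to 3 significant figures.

0.912

Wien's law gives T ∝ 1/λ_max, so T_1/T_2 = λ_2/λ_1 = 646/518 = 1.247.
Then L ∝ R²T⁴ gives L_1/L_2 = (0.614)² × (1.247)⁴ = 0.3770 × 2.419 = 0.9119.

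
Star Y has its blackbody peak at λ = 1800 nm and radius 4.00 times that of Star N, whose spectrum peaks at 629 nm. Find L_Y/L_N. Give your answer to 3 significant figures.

Wien's law gives T ∝ 1/λ_max, so T_Y/T_N = λ_N/λ_Y = 629/1800 = 0.3494.
Then L ∝ R²T⁴ gives L_Y/L_N = (4.00)² × (0.3494)⁴ = 16.00 × 0.01491 = 0.2386.

0.239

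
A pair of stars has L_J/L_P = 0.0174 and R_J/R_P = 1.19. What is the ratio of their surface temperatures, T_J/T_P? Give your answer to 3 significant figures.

0.333

L ∝ R²T⁴ gives T ∝ (L/R²)^(1/4), so
T_J/T_P = (0.0174 / 1.19²)^(1/4) = (0.01229)^(1/4) = 0.3329.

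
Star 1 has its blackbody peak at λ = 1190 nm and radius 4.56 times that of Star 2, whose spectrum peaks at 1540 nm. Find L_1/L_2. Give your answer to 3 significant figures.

Wien's law gives T ∝ 1/λ_max, so T_1/T_2 = λ_2/λ_1 = 1540/1190 = 1.294.
Then L ∝ R²T⁴ gives L_1/L_2 = (4.56)² × (1.294)⁴ = 20.79 × 2.805 = 58.32.

58.3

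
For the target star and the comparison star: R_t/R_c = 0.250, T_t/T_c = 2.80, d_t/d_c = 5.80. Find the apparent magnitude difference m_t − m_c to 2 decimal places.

2.36

L_t/L_c = (0.250)²(2.80)⁴ = 3.842.
F_t/F_c = (L_t/L_c)/(d_t/d_c)² = 3.842/33.64 = 0.1142.
m_t − m_c = −2.5 log₁₀(0.1142) = 2.36.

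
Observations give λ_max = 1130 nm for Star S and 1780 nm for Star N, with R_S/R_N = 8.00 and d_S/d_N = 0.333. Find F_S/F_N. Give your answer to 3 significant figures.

Wien's law: T_S/T_N = λ_N/λ_S = 1780/1130 = 1.575.
L_S/L_N = (R_S/R_N)²(T_S/T_N)⁴ = (8.00)²(1.575)⁴ = 394.0.
F_S/F_N = (L_S/L_N)/(d_S/d_N)² = 394.0/(0.333)² = 3554.

3.55×10^3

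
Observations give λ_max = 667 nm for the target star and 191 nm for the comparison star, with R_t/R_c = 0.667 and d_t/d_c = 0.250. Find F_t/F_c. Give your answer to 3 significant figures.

0.0479

Wien's law: T_t/T_c = λ_c/λ_t = 191/667 = 0.2864.
L_t/L_c = (R_t/R_c)²(T_t/T_c)⁴ = (0.667)²(0.2864)⁴ = 0.002991.
F_t/F_c = (L_t/L_c)/(d_t/d_c)² = 0.002991/(0.250)² = 0.04786.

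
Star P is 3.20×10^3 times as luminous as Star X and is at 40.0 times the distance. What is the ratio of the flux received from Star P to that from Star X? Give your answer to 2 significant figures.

F = L/(4πd²), so F_P/F_X = (L_P/L_X) / (d_P/d_X)²
= 3.20×10^3 / (40.0)² = 3.20×10^3 / 1600 = 2.000.

2.0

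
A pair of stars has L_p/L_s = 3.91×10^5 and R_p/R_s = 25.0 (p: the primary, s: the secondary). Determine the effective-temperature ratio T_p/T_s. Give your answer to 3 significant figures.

5.00

L ∝ R²T⁴ gives T ∝ (L/R²)^(1/4), so
T_p/T_s = (3.91×10^5 / 25.0²)^(1/4) = (625.6)^(1/4) = 5.001.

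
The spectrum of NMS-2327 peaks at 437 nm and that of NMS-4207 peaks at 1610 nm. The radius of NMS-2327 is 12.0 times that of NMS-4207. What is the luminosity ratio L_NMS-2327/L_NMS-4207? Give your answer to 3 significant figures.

2.65×10^4

Wien's law gives T ∝ 1/λ_max, so T_NMS-2327/T_NMS-4207 = λ_NMS-4207/λ_NMS-2327 = 1610/437 = 3.684.
Then L ∝ R²T⁴ gives L_NMS-2327/L_NMS-4207 = (12.0)² × (3.684)⁴ = 144.0 × 184.2 = 2.653×10^4.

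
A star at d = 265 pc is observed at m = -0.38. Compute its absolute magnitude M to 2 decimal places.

M = m − 5 log₁₀(d/10 pc) = -0.38 − 5 log₁₀(265/10)
  = -0.38 − 5 × 1.423 = -0.38 − 7.12 = -7.50.

-7.50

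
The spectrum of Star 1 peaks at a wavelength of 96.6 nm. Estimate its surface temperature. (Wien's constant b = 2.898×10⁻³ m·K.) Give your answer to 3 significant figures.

3.00×10^4 K

T = b/λ_max = 2.898×10⁻³ / (96.6×10⁻⁹) = 3.000×10^4 K.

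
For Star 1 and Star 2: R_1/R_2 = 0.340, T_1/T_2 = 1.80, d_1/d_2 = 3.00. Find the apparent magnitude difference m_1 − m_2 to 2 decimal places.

2.18

L_1/L_2 = (0.340)²(1.80)⁴ = 1.214.
F_1/F_2 = (L_1/L_2)/(d_1/d_2)² = 1.214/9.000 = 0.1348.
m_1 − m_2 = −2.5 log₁₀(0.1348) = 2.18.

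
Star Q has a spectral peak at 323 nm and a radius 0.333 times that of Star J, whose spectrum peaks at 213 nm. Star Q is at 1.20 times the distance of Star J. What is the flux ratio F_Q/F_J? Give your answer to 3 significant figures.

0.0146

Wien's law: T_Q/T_J = λ_J/λ_Q = 213/323 = 0.6594.
L_Q/L_J = (R_Q/R_J)²(T_Q/T_J)⁴ = (0.333)²(0.6594)⁴ = 0.02097.
F_Q/F_J = (L_Q/L_J)/(d_Q/d_J)² = 0.02097/(1.20)² = 0.01456.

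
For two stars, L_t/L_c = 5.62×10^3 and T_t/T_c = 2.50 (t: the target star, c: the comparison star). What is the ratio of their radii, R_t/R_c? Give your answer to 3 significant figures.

12.0

L ∝ R²T⁴ gives R ∝ √L / T², so
R_t/R_c = √(5.62×10^3) / (2.50)² = 74.97 / 6.250 = 11.99.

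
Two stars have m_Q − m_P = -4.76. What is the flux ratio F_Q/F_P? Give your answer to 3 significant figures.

80.2

F_Q/F_P = 10^(−(m_Q − m_P)/2.5) = 10^(4.76/2.5) = 10^1.904 = 80.17.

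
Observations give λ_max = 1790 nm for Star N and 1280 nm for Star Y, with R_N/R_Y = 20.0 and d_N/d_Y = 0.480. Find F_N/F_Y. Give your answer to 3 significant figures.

Wien's law: T_N/T_Y = λ_Y/λ_N = 1280/1790 = 0.7151.
L_N/L_Y = (R_N/R_Y)²(T_N/T_Y)⁴ = (20.0)²(0.7151)⁴ = 104.6.
F_N/F_Y = (L_N/L_Y)/(d_N/d_Y)² = 104.6/(0.480)² = 453.9.

454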